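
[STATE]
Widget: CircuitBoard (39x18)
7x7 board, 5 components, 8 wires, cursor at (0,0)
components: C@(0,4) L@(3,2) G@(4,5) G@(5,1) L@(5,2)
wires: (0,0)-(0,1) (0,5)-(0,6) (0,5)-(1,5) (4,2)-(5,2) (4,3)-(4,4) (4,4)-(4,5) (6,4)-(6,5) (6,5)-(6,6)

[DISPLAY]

   0 1 2 3 4 5 6                       
0  [.]─ ·           C   · ─ ·          
                        │              
1                       ·              
                                       
2                                      
                                       
3           L                          
                                       
4           ·   · ─ · ─ G              
            │                          
5       G   L                          
                                       
6                   · ─ · ─ ·          
Cursor: (0,0)                          
                                       
                                       
                                       


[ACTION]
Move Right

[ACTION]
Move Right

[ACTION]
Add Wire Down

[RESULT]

   0 1 2 3 4 5 6                       
0   · ─ ·  [.]      C   · ─ ·          
            │           │              
1           ·           ·              
                                       
2                                      
                                       
3           L                          
                                       
4           ·   · ─ · ─ G              
            │                          
5       G   L                          
                                       
6                   · ─ · ─ ·          
Cursor: (0,2)                          
                                       
                                       
                                       


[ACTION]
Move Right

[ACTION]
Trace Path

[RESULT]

   0 1 2 3 4 5 6                       
0   · ─ ·   ·  [.]  C   · ─ ·          
            │           │              
1           ·           ·              
                                       
2                                      
                                       
3           L                          
                                       
4           ·   · ─ · ─ G              
            │                          
5       G   L                          
                                       
6                   · ─ · ─ ·          
Cursor: (0,3)  Trace: No connections   
                                       
                                       
                                       


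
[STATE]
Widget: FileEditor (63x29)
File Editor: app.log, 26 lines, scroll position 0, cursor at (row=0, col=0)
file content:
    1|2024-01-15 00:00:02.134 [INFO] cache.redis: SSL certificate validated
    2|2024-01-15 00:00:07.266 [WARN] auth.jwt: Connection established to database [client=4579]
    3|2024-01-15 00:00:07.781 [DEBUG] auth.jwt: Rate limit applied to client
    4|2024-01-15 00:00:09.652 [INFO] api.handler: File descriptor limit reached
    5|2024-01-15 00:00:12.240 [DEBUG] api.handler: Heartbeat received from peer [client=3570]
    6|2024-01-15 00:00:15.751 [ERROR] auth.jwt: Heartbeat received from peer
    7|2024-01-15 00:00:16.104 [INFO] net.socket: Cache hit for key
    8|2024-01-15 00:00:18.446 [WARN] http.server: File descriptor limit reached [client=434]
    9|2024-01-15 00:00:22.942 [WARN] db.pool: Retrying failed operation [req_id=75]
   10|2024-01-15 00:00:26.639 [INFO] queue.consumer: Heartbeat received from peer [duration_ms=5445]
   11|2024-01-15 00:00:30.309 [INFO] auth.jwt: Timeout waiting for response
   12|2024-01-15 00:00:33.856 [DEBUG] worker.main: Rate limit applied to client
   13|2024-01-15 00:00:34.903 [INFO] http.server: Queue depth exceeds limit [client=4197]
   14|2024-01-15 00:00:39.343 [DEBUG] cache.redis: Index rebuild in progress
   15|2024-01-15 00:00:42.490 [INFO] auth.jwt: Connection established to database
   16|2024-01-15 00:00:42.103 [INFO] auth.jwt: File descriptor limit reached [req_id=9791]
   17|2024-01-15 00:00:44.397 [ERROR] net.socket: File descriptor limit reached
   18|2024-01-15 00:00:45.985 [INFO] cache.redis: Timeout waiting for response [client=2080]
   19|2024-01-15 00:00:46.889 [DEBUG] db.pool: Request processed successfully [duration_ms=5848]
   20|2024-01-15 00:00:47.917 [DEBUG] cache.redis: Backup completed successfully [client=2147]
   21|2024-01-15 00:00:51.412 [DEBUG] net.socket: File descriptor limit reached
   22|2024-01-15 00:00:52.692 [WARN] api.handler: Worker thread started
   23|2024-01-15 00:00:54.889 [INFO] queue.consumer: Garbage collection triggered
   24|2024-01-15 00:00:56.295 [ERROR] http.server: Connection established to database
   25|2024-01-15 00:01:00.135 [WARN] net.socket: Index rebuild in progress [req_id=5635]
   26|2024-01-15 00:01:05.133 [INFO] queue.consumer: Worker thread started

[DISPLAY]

█024-01-15 00:00:02.134 [INFO] cache.redis: SSL certificate va▲
2024-01-15 00:00:07.266 [WARN] auth.jwt: Connection establishe█
2024-01-15 00:00:07.781 [DEBUG] auth.jwt: Rate limit applied t░
2024-01-15 00:00:09.652 [INFO] api.handler: File descriptor li░
2024-01-15 00:00:12.240 [DEBUG] api.handler: Heartbeat receive░
2024-01-15 00:00:15.751 [ERROR] auth.jwt: Heartbeat received f░
2024-01-15 00:00:16.104 [INFO] net.socket: Cache hit for key  ░
2024-01-15 00:00:18.446 [WARN] http.server: File descriptor li░
2024-01-15 00:00:22.942 [WARN] db.pool: Retrying failed operat░
2024-01-15 00:00:26.639 [INFO] queue.consumer: Heartbeat recei░
2024-01-15 00:00:30.309 [INFO] auth.jwt: Timeout waiting for r░
2024-01-15 00:00:33.856 [DEBUG] worker.main: Rate limit applie░
2024-01-15 00:00:34.903 [INFO] http.server: Queue depth exceed░
2024-01-15 00:00:39.343 [DEBUG] cache.redis: Index rebuild in ░
2024-01-15 00:00:42.490 [INFO] auth.jwt: Connection establishe░
2024-01-15 00:00:42.103 [INFO] auth.jwt: File descriptor limit░
2024-01-15 00:00:44.397 [ERROR] net.socket: File descriptor li░
2024-01-15 00:00:45.985 [INFO] cache.redis: Timeout waiting fo░
2024-01-15 00:00:46.889 [DEBUG] db.pool: Request processed suc░
2024-01-15 00:00:47.917 [DEBUG] cache.redis: Backup completed ░
2024-01-15 00:00:51.412 [DEBUG] net.socket: File descriptor li░
2024-01-15 00:00:52.692 [WARN] api.handler: Worker thread star░
2024-01-15 00:00:54.889 [INFO] queue.consumer: Garbage collect░
2024-01-15 00:00:56.295 [ERROR] http.server: Connection establ░
2024-01-15 00:01:00.135 [WARN] net.socket: Index rebuild in pr░
2024-01-15 00:01:05.133 [INFO] queue.consumer: Worker thread s░
                                                              ░
                                                              ░
                                                              ▼


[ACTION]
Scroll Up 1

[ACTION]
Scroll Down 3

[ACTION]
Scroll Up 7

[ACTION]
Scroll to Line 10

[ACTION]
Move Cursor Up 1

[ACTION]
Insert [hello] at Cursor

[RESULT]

hello█024-01-15 00:00:02.134 [INFO] cache.redis: SSL certifica▲
2024-01-15 00:00:07.266 [WARN] auth.jwt: Connection establishe█
2024-01-15 00:00:07.781 [DEBUG] auth.jwt: Rate limit applied t░
2024-01-15 00:00:09.652 [INFO] api.handler: File descriptor li░
2024-01-15 00:00:12.240 [DEBUG] api.handler: Heartbeat receive░
2024-01-15 00:00:15.751 [ERROR] auth.jwt: Heartbeat received f░
2024-01-15 00:00:16.104 [INFO] net.socket: Cache hit for key  ░
2024-01-15 00:00:18.446 [WARN] http.server: File descriptor li░
2024-01-15 00:00:22.942 [WARN] db.pool: Retrying failed operat░
2024-01-15 00:00:26.639 [INFO] queue.consumer: Heartbeat recei░
2024-01-15 00:00:30.309 [INFO] auth.jwt: Timeout waiting for r░
2024-01-15 00:00:33.856 [DEBUG] worker.main: Rate limit applie░
2024-01-15 00:00:34.903 [INFO] http.server: Queue depth exceed░
2024-01-15 00:00:39.343 [DEBUG] cache.redis: Index rebuild in ░
2024-01-15 00:00:42.490 [INFO] auth.jwt: Connection establishe░
2024-01-15 00:00:42.103 [INFO] auth.jwt: File descriptor limit░
2024-01-15 00:00:44.397 [ERROR] net.socket: File descriptor li░
2024-01-15 00:00:45.985 [INFO] cache.redis: Timeout waiting fo░
2024-01-15 00:00:46.889 [DEBUG] db.pool: Request processed suc░
2024-01-15 00:00:47.917 [DEBUG] cache.redis: Backup completed ░
2024-01-15 00:00:51.412 [DEBUG] net.socket: File descriptor li░
2024-01-15 00:00:52.692 [WARN] api.handler: Worker thread star░
2024-01-15 00:00:54.889 [INFO] queue.consumer: Garbage collect░
2024-01-15 00:00:56.295 [ERROR] http.server: Connection establ░
2024-01-15 00:01:00.135 [WARN] net.socket: Index rebuild in pr░
2024-01-15 00:01:05.133 [INFO] queue.consumer: Worker thread s░
                                                              ░
                                                              ░
                                                              ▼


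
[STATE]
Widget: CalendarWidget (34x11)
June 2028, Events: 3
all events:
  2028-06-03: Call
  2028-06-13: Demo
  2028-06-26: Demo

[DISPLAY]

            June 2028             
Mo Tu We Th Fr Sa Su              
          1  2  3*  4             
 5  6  7  8  9 10 11              
12 13* 14 15 16 17 18             
19 20 21 22 23 24 25              
26* 27 28 29 30                   
                                  
                                  
                                  
                                  


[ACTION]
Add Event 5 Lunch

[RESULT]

            June 2028             
Mo Tu We Th Fr Sa Su              
          1  2  3*  4             
 5*  6  7  8  9 10 11             
12 13* 14 15 16 17 18             
19 20 21 22 23 24 25              
26* 27 28 29 30                   
                                  
                                  
                                  
                                  


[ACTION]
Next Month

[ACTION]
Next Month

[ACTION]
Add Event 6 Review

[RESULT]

           August 2028            
Mo Tu We Th Fr Sa Su              
    1  2  3  4  5  6*             
 7  8  9 10 11 12 13              
14 15 16 17 18 19 20              
21 22 23 24 25 26 27              
28 29 30 31                       
                                  
                                  
                                  
                                  


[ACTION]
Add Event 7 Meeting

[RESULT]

           August 2028            
Mo Tu We Th Fr Sa Su              
    1  2  3  4  5  6*             
 7*  8  9 10 11 12 13             
14 15 16 17 18 19 20              
21 22 23 24 25 26 27              
28 29 30 31                       
                                  
                                  
                                  
                                  


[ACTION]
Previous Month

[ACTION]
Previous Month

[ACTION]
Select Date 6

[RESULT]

            June 2028             
Mo Tu We Th Fr Sa Su              
          1  2  3*  4             
 5* [ 6]  7  8  9 10 11           
12 13* 14 15 16 17 18             
19 20 21 22 23 24 25              
26* 27 28 29 30                   
                                  
                                  
                                  
                                  


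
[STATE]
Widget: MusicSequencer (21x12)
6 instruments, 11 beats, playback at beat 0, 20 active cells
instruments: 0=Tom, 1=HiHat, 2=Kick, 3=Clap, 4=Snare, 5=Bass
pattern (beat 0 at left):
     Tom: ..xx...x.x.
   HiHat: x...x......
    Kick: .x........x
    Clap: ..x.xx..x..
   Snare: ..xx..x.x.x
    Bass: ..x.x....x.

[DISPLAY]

      ▼1234567890    
   Tom··██···█·█·    
 HiHat█···█······    
  Kick·█········█    
  Clap··█·██··█··    
 Snare··██··█·█·█    
  Bass··█·█····█·    
                     
                     
                     
                     
                     


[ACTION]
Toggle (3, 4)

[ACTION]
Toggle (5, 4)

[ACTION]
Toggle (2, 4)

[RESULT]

      ▼1234567890    
   Tom··██···█·█·    
 HiHat█···█······    
  Kick·█··█·····█    
  Clap··█··█··█··    
 Snare··██··█·█·█    
  Bass··█······█·    
                     
                     
                     
                     
                     


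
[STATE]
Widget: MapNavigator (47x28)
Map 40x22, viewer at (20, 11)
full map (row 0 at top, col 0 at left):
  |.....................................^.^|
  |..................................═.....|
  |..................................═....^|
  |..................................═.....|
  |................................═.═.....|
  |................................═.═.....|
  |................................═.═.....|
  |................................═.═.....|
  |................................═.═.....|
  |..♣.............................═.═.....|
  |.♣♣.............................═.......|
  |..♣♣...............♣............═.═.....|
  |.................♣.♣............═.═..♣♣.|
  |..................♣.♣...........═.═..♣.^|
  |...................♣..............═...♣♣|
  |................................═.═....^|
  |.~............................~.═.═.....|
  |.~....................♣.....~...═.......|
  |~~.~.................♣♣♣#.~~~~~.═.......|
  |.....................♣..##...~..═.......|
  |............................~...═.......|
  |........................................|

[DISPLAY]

                                               
                                               
                                               
   .....................................^.^    
   ..................................═.....    
   ..................................═....^    
   ..................................═.....    
   ................................═.═.....    
   ................................═.═.....    
   ................................═.═.....    
   ................................═.═.....    
   ................................═.═.....    
   ..♣.............................═.═.....    
   .♣♣.............................═.......    
   ..♣♣...............♣@...........═.═.....    
   .................♣.♣............═.═..♣♣.    
   ..................♣.♣...........═.═..♣.^    
   ...................♣..............═...♣♣    
   ................................═.═....^    
   .~............................~.═.═.....    
   .~....................♣.....~...═.......    
   ~~.~.................♣♣♣#.~~~~~.═.......    
   .....................♣..##...~..═.......    
   ............................~...═.......    
   ........................................    
                                               
                                               
                                               


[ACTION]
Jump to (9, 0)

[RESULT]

                                               
                                               
                                               
                                               
                                               
                                               
                                               
                                               
                                               
                                               
                                               
                                               
                                               
                                               
              .........@.......................
              .................................
              .................................
              .................................
              ................................═
              ................................═
              ................................═
              ................................═
              ................................═
              ..♣.............................═
              .♣♣.............................═
              ..♣♣...............♣............═
              .................♣.♣............═
              ..................♣.♣...........═


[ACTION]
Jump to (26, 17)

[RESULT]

...............................═.....          
.............................═.═.....          
.............................═.═.....          
.............................═.═.....          
.............................═.═.....          
.............................═.═.....          
.............................═.═.....          
.............................═.......          
♣...............♣............═.═.....          
..............♣.♣............═.═..♣♣.          
...............♣.♣...........═.═..♣.^          
................♣..............═...♣♣          
.............................═.═....^          
...........................~.═.═.....          
...................♣...@.~...═.......          
~.................♣♣♣#.~~~~~.═.......          
..................♣..##...~..═.......          
.........................~...═.......          
.....................................          
                                               
                                               
                                               
                                               
                                               
                                               
                                               
                                               
                                               


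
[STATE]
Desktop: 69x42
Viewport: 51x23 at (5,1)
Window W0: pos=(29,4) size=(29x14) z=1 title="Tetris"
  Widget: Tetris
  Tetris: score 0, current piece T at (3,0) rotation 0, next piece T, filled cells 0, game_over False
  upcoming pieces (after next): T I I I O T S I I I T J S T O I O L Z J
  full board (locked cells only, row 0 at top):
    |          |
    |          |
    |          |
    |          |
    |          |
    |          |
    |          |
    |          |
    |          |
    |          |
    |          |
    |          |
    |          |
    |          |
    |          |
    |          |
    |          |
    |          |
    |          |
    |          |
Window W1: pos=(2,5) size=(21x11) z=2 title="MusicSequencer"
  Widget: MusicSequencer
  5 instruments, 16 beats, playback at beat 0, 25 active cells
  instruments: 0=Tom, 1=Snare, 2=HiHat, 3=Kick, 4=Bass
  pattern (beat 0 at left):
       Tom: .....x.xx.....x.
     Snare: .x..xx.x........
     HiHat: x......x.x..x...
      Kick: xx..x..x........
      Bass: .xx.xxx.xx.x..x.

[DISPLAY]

                                                   
                                                   
                                                   
                        ┏━━━━━━━━━━━━━━━━━━━━━━━━━━
━━━━━━━━━━━━━━━━━┓      ┃ Tetris                   
usicSequencer    ┃      ┠──────────────────────────
─────────────────┨      ┃          │Next:          
    ▼123456789012┃      ┃          │ ▒             
 Tom·····█·██····┃      ┃          │▒▒▒            
nare·█··██·█·····┃      ┃          │               
iHat█······█·█··█┃      ┃          │               
Kick██··█··█·····┃      ┃          │               
Bass·██·███·██·█·┃      ┃          │Score:         
                 ┃      ┃          │0              
━━━━━━━━━━━━━━━━━┛      ┃          │               
                        ┃          │               
                        ┗━━━━━━━━━━━━━━━━━━━━━━━━━━
                                                   
                                                   
                                                   
                                                   
                                                   
                                                   


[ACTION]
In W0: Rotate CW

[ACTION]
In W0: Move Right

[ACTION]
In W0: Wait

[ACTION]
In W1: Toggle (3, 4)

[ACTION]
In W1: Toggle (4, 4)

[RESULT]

                                                   
                                                   
                                                   
                        ┏━━━━━━━━━━━━━━━━━━━━━━━━━━
━━━━━━━━━━━━━━━━━┓      ┃ Tetris                   
usicSequencer    ┃      ┠──────────────────────────
─────────────────┨      ┃          │Next:          
    ▼123456789012┃      ┃          │ ▒             
 Tom·····█·██····┃      ┃          │▒▒▒            
nare·█··██·█·····┃      ┃          │               
iHat█······█·█··█┃      ┃          │               
Kick██·····█·····┃      ┃          │               
Bass·██··██·██·█·┃      ┃          │Score:         
                 ┃      ┃          │0              
━━━━━━━━━━━━━━━━━┛      ┃          │               
                        ┃          │               
                        ┗━━━━━━━━━━━━━━━━━━━━━━━━━━
                                                   
                                                   
                                                   
                                                   
                                                   
                                                   


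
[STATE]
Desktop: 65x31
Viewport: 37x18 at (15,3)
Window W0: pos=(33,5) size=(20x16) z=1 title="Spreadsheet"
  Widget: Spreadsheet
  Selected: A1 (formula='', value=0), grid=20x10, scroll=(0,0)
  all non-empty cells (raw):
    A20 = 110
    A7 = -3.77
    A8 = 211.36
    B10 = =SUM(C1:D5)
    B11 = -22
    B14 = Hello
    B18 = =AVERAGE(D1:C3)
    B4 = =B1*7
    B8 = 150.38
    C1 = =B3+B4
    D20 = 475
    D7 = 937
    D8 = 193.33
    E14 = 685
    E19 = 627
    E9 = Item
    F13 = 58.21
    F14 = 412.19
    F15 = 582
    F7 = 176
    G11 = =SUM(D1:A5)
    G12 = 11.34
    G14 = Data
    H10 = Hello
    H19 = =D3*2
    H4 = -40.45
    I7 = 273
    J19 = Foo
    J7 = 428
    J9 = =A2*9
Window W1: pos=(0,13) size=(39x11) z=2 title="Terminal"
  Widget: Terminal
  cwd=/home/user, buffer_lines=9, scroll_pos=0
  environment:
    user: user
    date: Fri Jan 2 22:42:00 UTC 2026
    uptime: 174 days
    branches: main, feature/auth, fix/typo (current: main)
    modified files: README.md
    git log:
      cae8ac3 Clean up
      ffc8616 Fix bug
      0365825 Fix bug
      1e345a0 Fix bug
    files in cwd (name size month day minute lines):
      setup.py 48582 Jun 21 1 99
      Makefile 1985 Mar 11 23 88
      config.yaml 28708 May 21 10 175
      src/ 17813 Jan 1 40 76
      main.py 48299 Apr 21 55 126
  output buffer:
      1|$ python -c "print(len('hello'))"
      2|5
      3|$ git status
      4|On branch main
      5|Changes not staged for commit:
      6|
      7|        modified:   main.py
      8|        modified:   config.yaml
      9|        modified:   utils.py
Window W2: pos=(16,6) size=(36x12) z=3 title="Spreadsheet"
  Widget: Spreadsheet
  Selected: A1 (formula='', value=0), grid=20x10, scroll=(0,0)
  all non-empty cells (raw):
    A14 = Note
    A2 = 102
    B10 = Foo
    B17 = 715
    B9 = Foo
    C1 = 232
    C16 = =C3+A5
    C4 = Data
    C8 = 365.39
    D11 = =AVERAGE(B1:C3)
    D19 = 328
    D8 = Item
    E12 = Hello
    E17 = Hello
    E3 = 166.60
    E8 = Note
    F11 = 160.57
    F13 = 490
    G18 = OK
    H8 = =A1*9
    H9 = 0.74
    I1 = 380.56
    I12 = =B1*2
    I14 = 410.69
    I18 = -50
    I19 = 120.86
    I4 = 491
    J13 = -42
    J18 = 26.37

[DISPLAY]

                                     
                                     
                  ┏━━━━━━━━━━━━━━━━━━
 ┏━━━━━━━━━━━━━━━━━━━━━━━━━━━━━━━━━━┓
 ┃ Spreadsheet                      ┃
 ┠──────────────────────────────────┨
 ┃A1:                               ┃
 ┃       A       B       C       D  ┃
 ┃----------------------------------┃
 ┃  1      [0]       0     232      ┃
━┃  2      102       0       0      ┃
 ┃  3        0       0       0      ┃
─┃  4        0       0Data          ┃
r┃  5        0       0       0      ┃
 ┗━━━━━━━━━━━━━━━━━━━━━━━━━━━━━━━━━━┛
                       ┃ 211.36  150.
                       ┃      0      
aged for commit:       ┃━━━━━━━━━━━━━


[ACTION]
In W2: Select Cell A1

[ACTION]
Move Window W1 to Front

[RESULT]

                                     
                                     
                  ┏━━━━━━━━━━━━━━━━━━
 ┏━━━━━━━━━━━━━━━━━━━━━━━━━━━━━━━━━━┓
 ┃ Spreadsheet                      ┃
 ┠──────────────────────────────────┨
 ┃A1:                               ┃
 ┃       A       B       C       D  ┃
 ┃----------------------------------┃
 ┃  1      [0]       0     232      ┃
━━━━━━━━━━━━━━━━━━━━━━━┓     0      ┃
                       ┃     0      ┃
───────────────────────┨ta          ┃
rint(len('hello'))"    ┃     0      ┃
                       ┃━━━━━━━━━━━━┛
                       ┃ 211.36  150.
                       ┃      0      
aged for commit:       ┃━━━━━━━━━━━━━


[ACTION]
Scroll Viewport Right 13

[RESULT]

                                     
                                     
     ┏━━━━━━━━━━━━━━━━━━┓            
━━━━━━━━━━━━━━━━━━━━━━━┓┃            
t                      ┃┨            
───────────────────────┨┃            
                       ┃┃            
    B       C       D  ┃┃            
-----------------------┃┃            
]       0     232      ┃┃            
━━━━━━━━━━┓     0      ┃┃            
          ┃     0      ┃┃            
──────────┨ta          ┃┃            
lo'))"    ┃     0      ┃┃            
          ┃━━━━━━━━━━━━┛┃            
          ┃ 211.36  150.┃            
          ┃      0      ┃            
it:       ┃━━━━━━━━━━━━━┛            


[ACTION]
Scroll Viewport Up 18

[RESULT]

                                     
                                     
                                     
                                     
                                     
     ┏━━━━━━━━━━━━━━━━━━┓            
━━━━━━━━━━━━━━━━━━━━━━━┓┃            
t                      ┃┨            
───────────────────────┨┃            
                       ┃┃            
    B       C       D  ┃┃            
-----------------------┃┃            
]       0     232      ┃┃            
━━━━━━━━━━┓     0      ┃┃            
          ┃     0      ┃┃            
──────────┨ta          ┃┃            
lo'))"    ┃     0      ┃┃            
          ┃━━━━━━━━━━━━┛┃            


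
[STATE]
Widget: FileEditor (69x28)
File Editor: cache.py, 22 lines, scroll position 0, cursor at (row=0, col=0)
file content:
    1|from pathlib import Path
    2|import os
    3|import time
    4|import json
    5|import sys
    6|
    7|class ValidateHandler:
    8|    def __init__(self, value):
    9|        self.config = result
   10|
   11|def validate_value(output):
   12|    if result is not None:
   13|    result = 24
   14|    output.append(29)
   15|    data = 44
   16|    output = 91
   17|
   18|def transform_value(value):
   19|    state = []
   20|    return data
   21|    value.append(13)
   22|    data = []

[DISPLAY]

█rom pathlib import Path                                            ▲
import os                                                           █
import time                                                         ░
import json                                                         ░
import sys                                                          ░
                                                                    ░
class ValidateHandler:                                              ░
    def __init__(self, value):                                      ░
        self.config = result                                        ░
                                                                    ░
def validate_value(output):                                         ░
    if result is not None:                                          ░
    result = 24                                                     ░
    output.append(29)                                               ░
    data = 44                                                       ░
    output = 91                                                     ░
                                                                    ░
def transform_value(value):                                         ░
    state = []                                                      ░
    return data                                                     ░
    value.append(13)                                                ░
    data = []                                                       ░
                                                                    ░
                                                                    ░
                                                                    ░
                                                                    ░
                                                                    ░
                                                                    ▼


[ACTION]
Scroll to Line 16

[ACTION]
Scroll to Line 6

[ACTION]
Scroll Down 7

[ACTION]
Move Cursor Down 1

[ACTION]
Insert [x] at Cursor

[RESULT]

from pathlib import Path                                            ▲
x█mport os                                                          █
import time                                                         ░
import json                                                         ░
import sys                                                          ░
                                                                    ░
class ValidateHandler:                                              ░
    def __init__(self, value):                                      ░
        self.config = result                                        ░
                                                                    ░
def validate_value(output):                                         ░
    if result is not None:                                          ░
    result = 24                                                     ░
    output.append(29)                                               ░
    data = 44                                                       ░
    output = 91                                                     ░
                                                                    ░
def transform_value(value):                                         ░
    state = []                                                      ░
    return data                                                     ░
    value.append(13)                                                ░
    data = []                                                       ░
                                                                    ░
                                                                    ░
                                                                    ░
                                                                    ░
                                                                    ░
                                                                    ▼


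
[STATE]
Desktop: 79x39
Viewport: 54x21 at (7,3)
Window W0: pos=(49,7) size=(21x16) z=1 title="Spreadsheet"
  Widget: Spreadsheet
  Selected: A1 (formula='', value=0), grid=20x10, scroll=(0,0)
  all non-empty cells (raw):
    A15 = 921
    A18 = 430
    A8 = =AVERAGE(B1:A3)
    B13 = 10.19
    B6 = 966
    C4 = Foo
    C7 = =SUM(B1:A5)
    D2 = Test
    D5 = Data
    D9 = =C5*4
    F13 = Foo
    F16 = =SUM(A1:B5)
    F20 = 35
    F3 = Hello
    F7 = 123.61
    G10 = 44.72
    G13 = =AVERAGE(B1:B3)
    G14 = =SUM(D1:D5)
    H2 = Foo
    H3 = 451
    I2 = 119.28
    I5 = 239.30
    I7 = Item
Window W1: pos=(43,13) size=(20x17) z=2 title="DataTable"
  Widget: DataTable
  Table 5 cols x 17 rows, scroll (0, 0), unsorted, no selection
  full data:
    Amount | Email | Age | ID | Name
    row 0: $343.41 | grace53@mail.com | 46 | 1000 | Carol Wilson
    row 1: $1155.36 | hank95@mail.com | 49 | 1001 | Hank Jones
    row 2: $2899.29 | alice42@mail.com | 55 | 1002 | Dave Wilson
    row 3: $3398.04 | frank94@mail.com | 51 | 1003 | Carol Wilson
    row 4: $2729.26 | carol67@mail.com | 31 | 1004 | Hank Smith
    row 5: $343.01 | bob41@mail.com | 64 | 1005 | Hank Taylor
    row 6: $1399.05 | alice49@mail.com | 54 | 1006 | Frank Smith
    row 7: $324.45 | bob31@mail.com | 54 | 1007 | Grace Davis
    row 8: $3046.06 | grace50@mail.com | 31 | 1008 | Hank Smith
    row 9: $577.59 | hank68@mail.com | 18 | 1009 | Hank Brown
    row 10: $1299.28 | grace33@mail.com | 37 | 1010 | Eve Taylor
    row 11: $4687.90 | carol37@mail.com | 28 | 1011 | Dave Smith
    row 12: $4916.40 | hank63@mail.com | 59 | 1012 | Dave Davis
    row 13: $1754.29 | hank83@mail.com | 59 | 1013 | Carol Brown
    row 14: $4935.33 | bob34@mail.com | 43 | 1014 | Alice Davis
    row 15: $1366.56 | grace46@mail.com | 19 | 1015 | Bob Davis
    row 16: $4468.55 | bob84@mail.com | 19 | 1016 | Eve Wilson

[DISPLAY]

                                                      
                                                      
                                                      
                                                      
                                          ┏━━━━━━━━━━━
                                          ┃ Spreadshee
                                          ┠───────────
                                          ┃A1:        
                                          ┃       A   
                                          ┃-----------
                                    ┏━━━━━━━━━━━━━━━━━
                                    ┃ DataTable       
                                    ┠─────────────────
                                    ┃Amount  │Email   
                                    ┃────────┼────────
                                    ┃$343.41 │grace53@
                                    ┃$1155.36│hank95@m
                                    ┃$2899.29│alice42@
                                    ┃$3398.04│frank94@
                                    ┃$2729.26│carol67@
                                    ┃$343.01 │bob41@ma


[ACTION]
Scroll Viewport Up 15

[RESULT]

                                                      
                                                      
                                                      
                                                      
                                                      
                                                      
                                                      
                                          ┏━━━━━━━━━━━
                                          ┃ Spreadshee
                                          ┠───────────
                                          ┃A1:        
                                          ┃       A   
                                          ┃-----------
                                    ┏━━━━━━━━━━━━━━━━━
                                    ┃ DataTable       
                                    ┠─────────────────
                                    ┃Amount  │Email   
                                    ┃────────┼────────
                                    ┃$343.41 │grace53@
                                    ┃$1155.36│hank95@m
                                    ┃$2899.29│alice42@


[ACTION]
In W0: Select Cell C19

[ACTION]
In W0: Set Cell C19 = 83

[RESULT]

                                                      
                                                      
                                                      
                                                      
                                                      
                                                      
                                                      
                                          ┏━━━━━━━━━━━
                                          ┃ Spreadshee
                                          ┠───────────
                                          ┃C19: 83    
                                          ┃       A   
                                          ┃-----------
                                    ┏━━━━━━━━━━━━━━━━━
                                    ┃ DataTable       
                                    ┠─────────────────
                                    ┃Amount  │Email   
                                    ┃────────┼────────
                                    ┃$343.41 │grace53@
                                    ┃$1155.36│hank95@m
                                    ┃$2899.29│alice42@


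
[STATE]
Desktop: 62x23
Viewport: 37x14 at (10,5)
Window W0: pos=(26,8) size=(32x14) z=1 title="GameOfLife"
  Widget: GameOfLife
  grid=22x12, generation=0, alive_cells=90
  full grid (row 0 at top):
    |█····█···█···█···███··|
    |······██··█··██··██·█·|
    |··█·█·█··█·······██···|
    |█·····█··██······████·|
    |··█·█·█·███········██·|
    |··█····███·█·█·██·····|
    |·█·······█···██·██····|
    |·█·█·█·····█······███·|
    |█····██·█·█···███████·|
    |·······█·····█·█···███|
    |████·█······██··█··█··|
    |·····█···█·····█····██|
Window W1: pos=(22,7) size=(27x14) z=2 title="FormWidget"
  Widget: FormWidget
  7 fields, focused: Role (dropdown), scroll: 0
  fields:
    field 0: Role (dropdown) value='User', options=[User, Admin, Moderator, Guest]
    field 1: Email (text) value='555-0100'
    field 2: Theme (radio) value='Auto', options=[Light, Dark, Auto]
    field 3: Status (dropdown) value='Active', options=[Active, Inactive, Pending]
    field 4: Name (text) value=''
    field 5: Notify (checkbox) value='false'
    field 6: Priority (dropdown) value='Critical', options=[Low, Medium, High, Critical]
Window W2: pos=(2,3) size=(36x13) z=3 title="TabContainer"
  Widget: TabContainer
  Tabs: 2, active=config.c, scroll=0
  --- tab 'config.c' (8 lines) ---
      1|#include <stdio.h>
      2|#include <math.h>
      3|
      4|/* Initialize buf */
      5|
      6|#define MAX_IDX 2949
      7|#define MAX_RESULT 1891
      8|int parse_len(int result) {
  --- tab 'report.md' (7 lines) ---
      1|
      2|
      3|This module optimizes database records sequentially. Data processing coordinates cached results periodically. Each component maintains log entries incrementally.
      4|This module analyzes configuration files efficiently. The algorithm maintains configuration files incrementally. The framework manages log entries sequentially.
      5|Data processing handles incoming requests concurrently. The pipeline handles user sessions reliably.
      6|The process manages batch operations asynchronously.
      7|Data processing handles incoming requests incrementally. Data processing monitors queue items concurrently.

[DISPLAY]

───────────────────────────┨         
.c]│ report.md             ┃         
───────────────────────────┃━━━━━━━━━
e <stdio.h>                ┃         
e <math.h>                 ┃─────────
                           ┃User    ▼
ialize buf */              ┃555-0100 
                           ┃ ) Light 
 MAX_IDX 2949              ┃Active  ▼
 MAX_RESULT 1891           ┃         
━━━━━━━━━━━━━━━━━━━━━━━━━━━┛ ]       
            ┃  Priority:   [Critical▼
            ┃                        
            ┃                        


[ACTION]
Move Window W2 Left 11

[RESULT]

─────────────────────────┨           
]│ report.md             ┃           
─────────────────────────┃━━━━━━━━━━━
<stdio.h>                ┃           
<math.h>                 ┃───────────
                         ┃ [User    ▼
lize buf */              ┃ [555-0100 
                         ┃ ( ) Light 
AX_IDX 2949              ┃ [Active  ▼
AX_RESULT 1891           ┃ [         
━━━━━━━━━━━━━━━━━━━━━━━━━┛ [ ]       
            ┃  Priority:   [Critical▼
            ┃                        
            ┃                        


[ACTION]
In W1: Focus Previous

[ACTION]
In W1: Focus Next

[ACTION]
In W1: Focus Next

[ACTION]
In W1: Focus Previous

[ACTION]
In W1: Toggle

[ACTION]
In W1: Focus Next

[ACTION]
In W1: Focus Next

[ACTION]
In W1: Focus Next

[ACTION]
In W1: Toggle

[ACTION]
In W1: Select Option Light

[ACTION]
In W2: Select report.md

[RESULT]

─────────────────────────┨           
 │[report.md]            ┃           
─────────────────────────┃━━━━━━━━━━━
                         ┃           
                         ┃───────────
le optimizes database rec┃ [User    ▼
le analyzes configuration┃ [555-0100 
essing handles incoming r┃ ( ) Light 
ss manages batch operatio┃ [Active  ▼
essing handles incoming r┃ [         
━━━━━━━━━━━━━━━━━━━━━━━━━┛ [ ]       
            ┃  Priority:   [Critical▼
            ┃                        
            ┃                        
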